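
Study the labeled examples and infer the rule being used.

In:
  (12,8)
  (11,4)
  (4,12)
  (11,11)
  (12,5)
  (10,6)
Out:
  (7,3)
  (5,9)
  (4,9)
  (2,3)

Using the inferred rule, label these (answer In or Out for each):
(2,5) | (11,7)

Every 'In' example satisfies: sum ≥ 15. None of the 'Out' examples do.
(2,5) → 2+5 = 7 → Out.
(11,7) → 11+7 = 18 → In.

Out, In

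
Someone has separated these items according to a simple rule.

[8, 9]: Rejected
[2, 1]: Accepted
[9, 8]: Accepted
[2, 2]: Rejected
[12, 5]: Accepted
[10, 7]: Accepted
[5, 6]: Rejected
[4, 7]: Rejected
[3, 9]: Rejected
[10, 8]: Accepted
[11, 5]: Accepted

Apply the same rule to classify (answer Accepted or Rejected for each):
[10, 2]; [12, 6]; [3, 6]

Accepted, Accepted, Rejected

'Accepted' ⟺ first > second.
[10, 2]: 10 > 2, checks out → Accepted. [12, 6]: 12 > 6, checks out → Accepted. [3, 6]: 3 < 6, lacks this property → Rejected.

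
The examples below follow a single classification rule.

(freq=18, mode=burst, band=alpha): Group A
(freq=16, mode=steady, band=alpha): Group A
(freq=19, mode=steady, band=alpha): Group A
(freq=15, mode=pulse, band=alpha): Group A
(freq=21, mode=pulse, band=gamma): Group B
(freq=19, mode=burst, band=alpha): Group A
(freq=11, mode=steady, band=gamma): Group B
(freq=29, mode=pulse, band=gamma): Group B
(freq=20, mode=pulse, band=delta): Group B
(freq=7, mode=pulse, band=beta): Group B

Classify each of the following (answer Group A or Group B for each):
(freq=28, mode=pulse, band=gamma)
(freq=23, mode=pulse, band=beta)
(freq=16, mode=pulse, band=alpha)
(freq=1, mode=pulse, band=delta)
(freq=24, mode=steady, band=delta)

Group B, Group B, Group A, Group B, Group B

The common property of the 'Group A' items is: band is alpha. No 'Group B' item has it.
Group B: (freq=28, mode=pulse, band=gamma), since band is gamma. Group B: (freq=23, mode=pulse, band=beta), since band is beta. Group A: (freq=16, mode=pulse, band=alpha), since band is alpha. Group B: (freq=1, mode=pulse, band=delta), since band is delta. Group B: (freq=24, mode=steady, band=delta), since band is delta.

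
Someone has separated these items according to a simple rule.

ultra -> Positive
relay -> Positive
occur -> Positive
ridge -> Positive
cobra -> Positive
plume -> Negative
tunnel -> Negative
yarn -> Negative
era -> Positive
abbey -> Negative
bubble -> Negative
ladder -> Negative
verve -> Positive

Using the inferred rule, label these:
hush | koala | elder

Negative, Negative, Positive

One predicate separates the groups cleanly: odd length AND contains 'r'.
hush — length 4, no 'r', hence Negative.
koala — length 5, no 'r', hence Negative.
elder — length 5, has 'r', hence Positive.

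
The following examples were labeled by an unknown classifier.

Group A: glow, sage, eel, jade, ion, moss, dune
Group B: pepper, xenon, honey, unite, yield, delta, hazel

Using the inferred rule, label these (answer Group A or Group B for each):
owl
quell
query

'Group A' ⟺ length ≤ 4.
Group A: owl, since length 3. Group B: quell, since length 5. Group B: query, since length 5.

Group A, Group B, Group B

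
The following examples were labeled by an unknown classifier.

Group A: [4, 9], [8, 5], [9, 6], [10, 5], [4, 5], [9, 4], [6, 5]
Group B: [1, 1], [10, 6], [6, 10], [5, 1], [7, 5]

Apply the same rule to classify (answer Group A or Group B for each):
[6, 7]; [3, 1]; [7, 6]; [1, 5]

Every 'Group A' example satisfies: sum is odd. None of the 'Group B' examples do.
[6, 7]: 6+7 = 13 — passes, so Group A.
[3, 1]: 3+1 = 4 — doesn't qualify, so Group B.
[7, 6]: 7+6 = 13 — passes, so Group A.
[1, 5]: 1+5 = 6 — doesn't qualify, so Group B.

Group A, Group B, Group A, Group B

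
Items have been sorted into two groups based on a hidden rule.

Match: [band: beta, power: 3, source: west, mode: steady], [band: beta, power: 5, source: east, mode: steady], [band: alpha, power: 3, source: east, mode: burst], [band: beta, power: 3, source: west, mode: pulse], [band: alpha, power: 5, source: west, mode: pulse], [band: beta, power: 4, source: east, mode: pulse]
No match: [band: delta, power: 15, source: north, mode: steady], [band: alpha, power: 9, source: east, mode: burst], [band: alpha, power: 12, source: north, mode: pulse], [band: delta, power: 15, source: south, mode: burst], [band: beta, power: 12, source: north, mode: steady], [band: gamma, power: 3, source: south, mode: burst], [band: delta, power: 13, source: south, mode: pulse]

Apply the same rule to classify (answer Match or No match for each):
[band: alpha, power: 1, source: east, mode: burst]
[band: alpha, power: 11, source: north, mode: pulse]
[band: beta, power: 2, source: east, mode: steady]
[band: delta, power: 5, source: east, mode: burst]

Match, No match, Match, Match

The distinguishing property — band is not gamma AND power ≤ 5 — holds for all the 'Match' cases and none of the 'No match' cases.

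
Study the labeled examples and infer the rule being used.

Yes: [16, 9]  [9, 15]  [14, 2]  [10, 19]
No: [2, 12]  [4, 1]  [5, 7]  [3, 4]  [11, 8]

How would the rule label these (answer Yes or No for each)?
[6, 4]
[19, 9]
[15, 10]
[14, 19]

A rule that fits every label: max ≥ 14 — true of each 'Yes' example, false of each 'No' one.

No, Yes, Yes, Yes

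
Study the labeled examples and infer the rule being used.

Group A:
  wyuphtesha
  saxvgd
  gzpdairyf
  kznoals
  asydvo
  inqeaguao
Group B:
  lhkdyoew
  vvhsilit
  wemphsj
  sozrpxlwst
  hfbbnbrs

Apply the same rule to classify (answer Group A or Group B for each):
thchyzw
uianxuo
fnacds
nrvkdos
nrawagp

The common property of the 'Group A' items is: contains 'a'. No 'Group B' item has it.

Group B, Group A, Group A, Group B, Group A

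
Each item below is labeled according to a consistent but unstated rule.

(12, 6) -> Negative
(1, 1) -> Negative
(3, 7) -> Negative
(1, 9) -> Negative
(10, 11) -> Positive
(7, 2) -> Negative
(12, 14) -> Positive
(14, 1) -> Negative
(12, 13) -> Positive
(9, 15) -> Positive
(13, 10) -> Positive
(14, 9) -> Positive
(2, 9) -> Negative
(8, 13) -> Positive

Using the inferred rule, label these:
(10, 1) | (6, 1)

Negative, Negative

The classifier is using: sum ≥ 21.
(10, 1): Negative (10+1 = 11). (6, 1): Negative (6+1 = 7).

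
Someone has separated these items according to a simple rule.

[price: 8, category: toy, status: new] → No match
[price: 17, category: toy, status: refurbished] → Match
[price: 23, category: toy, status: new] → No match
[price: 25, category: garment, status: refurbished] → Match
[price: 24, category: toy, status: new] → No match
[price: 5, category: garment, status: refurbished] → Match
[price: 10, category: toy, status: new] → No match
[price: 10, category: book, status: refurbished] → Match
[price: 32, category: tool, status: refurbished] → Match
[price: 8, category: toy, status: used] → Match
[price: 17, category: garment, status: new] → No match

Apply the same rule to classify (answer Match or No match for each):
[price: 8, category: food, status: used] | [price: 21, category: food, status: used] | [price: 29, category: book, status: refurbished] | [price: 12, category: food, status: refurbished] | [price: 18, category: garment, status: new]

'Match' ⟺ status is not new.
Match: [price: 8, category: food, status: used], since status is used. Match: [price: 21, category: food, status: used], since status is used. Match: [price: 29, category: book, status: refurbished], since status is refurbished. Match: [price: 12, category: food, status: refurbished], since status is refurbished. No match: [price: 18, category: garment, status: new], since status is new.

Match, Match, Match, Match, No match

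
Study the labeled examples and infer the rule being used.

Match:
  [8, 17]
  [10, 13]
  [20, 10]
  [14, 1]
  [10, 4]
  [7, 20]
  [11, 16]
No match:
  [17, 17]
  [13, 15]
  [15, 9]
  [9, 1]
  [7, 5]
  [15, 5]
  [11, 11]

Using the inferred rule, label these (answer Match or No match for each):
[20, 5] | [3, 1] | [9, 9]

Match, No match, No match

The classifier is using: product is even.
Match: [20, 5], since 20·5 = 100. No match: [3, 1], since 3·1 = 3. No match: [9, 9], since 9·9 = 81.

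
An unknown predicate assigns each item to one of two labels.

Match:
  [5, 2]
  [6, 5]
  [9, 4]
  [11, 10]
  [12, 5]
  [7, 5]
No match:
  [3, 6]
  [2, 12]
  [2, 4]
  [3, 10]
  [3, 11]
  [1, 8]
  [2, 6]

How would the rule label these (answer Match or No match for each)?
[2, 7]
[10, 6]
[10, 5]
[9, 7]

No match, Match, Match, Match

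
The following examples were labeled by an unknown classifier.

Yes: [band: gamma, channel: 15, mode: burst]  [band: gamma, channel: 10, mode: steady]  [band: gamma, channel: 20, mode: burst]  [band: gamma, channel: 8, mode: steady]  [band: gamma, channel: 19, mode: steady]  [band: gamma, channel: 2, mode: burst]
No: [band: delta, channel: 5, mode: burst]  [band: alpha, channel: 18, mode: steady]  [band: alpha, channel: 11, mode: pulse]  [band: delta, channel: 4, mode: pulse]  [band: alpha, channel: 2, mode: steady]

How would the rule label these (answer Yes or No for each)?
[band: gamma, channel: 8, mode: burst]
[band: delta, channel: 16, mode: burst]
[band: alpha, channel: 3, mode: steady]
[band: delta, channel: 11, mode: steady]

Yes, No, No, No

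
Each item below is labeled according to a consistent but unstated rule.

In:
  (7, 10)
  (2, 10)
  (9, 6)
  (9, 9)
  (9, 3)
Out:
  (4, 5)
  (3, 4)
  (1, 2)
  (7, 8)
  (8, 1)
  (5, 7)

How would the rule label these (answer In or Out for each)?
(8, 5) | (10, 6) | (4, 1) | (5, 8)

Out, In, Out, Out

The classifier is using: max ≥ 9.
(8, 5) — max 8, hence Out. (10, 6) — max 10, hence In. (4, 1) — max 4, hence Out. (5, 8) — max 8, hence Out.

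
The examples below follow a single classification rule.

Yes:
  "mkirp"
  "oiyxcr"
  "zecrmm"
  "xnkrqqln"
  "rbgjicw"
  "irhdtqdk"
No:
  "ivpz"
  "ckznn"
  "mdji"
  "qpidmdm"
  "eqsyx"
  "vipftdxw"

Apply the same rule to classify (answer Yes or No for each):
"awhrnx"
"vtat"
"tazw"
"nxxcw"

Yes, No, No, No

The distinguishing property — contains 'r' — holds for all the 'Yes' cases and none of the 'No' cases.
Yes: "awhrnx", since has 'r'.
No: "vtat", since no 'r'.
No: "tazw", since no 'r'.
No: "nxxcw", since no 'r'.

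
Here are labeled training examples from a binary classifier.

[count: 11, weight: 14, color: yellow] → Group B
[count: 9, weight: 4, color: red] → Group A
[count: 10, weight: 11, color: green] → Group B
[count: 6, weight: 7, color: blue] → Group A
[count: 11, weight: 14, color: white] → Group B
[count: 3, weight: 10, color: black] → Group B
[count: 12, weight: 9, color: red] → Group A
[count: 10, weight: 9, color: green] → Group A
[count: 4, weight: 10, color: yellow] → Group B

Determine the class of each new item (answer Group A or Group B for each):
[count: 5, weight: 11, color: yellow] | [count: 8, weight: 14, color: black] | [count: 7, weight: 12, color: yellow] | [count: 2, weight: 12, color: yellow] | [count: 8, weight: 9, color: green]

The pattern is that an item is 'Group A' exactly when: weight ≤ 9.
Group B: [count: 5, weight: 11, color: yellow], since weight = 11.
Group B: [count: 8, weight: 14, color: black], since weight = 14.
Group B: [count: 7, weight: 12, color: yellow], since weight = 12.
Group B: [count: 2, weight: 12, color: yellow], since weight = 12.
Group A: [count: 8, weight: 9, color: green], since weight = 9.

Group B, Group B, Group B, Group B, Group A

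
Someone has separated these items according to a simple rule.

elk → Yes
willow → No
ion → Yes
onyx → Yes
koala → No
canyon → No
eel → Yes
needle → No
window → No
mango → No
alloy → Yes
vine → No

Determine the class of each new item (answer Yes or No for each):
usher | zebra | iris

Yes, No, Yes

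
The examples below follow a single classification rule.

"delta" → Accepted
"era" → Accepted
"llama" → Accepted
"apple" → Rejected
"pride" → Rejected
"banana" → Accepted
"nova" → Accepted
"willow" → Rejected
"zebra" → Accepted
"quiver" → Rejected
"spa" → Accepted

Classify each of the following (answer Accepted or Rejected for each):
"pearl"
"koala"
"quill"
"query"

The common property of the 'Accepted' items is: ends with 'a'. No 'Rejected' item has it.
"pearl" → ends with 'l' → Rejected. "koala" → ends with 'a' → Accepted. "quill" → ends with 'l' → Rejected. "query" → ends with 'y' → Rejected.

Rejected, Accepted, Rejected, Rejected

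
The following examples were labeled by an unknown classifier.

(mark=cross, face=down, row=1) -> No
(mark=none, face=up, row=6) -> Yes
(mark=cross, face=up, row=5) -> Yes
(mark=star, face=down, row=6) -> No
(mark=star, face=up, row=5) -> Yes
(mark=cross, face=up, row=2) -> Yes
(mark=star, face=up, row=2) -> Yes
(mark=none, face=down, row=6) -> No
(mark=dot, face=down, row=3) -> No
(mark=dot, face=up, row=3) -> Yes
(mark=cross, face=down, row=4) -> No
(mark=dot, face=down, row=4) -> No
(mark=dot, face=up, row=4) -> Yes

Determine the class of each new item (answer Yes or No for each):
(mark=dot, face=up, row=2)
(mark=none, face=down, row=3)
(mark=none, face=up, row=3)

Rule: face is up. This holds for each 'Yes' example and fails for each 'No' one.
(mark=dot, face=up, row=2) → face is up → Yes. (mark=none, face=down, row=3) → face is down → No. (mark=none, face=up, row=3) → face is up → Yes.

Yes, No, Yes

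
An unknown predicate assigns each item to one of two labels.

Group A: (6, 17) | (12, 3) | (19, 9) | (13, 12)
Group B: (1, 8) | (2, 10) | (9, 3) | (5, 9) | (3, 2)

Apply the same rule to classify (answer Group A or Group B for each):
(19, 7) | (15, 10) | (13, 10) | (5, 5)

Group A, Group A, Group A, Group B

The classifier is using: sum ≥ 15.
Group A: (19, 7), since 19+7 = 26. Group A: (15, 10), since 15+10 = 25. Group A: (13, 10), since 13+10 = 23. Group B: (5, 5), since 5+5 = 10.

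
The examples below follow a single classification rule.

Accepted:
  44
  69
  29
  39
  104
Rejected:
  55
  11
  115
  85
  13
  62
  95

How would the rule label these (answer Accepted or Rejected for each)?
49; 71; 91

Accepted, Rejected, Rejected

The common property of the 'Accepted' items is: ≡ 4 (mod 5). No 'Rejected' item has it.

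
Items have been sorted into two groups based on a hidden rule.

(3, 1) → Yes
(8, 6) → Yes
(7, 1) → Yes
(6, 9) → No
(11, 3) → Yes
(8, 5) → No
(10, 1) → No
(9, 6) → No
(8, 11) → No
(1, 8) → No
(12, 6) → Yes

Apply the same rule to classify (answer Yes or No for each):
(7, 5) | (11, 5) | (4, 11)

The common property of the 'Yes' items is: sum is even. No 'No' item has it.

Yes, Yes, No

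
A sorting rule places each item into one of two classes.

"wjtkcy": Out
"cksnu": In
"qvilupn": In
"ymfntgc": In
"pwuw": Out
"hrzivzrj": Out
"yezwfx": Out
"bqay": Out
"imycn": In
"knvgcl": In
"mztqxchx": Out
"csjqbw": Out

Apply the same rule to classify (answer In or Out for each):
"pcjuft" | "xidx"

Out, Out

All 'In' examples share one property — contains 'n' — and every 'Out' example lacks it.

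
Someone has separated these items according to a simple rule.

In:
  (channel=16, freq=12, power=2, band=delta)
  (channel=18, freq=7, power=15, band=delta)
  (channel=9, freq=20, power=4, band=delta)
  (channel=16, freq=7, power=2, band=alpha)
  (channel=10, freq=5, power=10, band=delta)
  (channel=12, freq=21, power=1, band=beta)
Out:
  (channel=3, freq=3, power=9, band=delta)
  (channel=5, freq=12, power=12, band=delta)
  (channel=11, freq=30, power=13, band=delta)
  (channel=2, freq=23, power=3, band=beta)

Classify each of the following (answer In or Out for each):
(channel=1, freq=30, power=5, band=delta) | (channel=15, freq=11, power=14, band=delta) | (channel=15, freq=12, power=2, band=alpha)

Out, In, In

A rule that fits every label: channel ≥ 9 AND freq ≤ 21 — true of each 'In' example, false of each 'Out' one.
(channel=1, freq=30, power=5, band=delta): channel = 1, freq = 30, lacks this property → Out. (channel=15, freq=11, power=14, band=delta): channel = 15, freq = 11, passes → In. (channel=15, freq=12, power=2, band=alpha): channel = 15, freq = 12, passes → In.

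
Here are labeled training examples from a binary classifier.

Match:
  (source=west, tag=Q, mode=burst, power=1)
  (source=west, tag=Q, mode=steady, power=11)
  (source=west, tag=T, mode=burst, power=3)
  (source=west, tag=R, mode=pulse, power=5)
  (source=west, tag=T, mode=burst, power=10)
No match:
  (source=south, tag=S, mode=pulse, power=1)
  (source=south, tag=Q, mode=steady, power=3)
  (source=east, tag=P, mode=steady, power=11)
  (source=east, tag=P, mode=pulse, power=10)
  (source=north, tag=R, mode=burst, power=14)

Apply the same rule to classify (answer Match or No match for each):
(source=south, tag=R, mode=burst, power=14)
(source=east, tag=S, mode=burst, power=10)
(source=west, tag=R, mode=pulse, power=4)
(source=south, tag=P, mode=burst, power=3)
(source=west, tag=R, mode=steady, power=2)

The rule appears to be: source is west.

No match, No match, Match, No match, Match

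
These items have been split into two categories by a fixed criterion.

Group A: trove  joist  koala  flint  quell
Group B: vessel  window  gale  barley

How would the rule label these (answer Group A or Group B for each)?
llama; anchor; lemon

Group A, Group B, Group A

Every 'Group A' example satisfies: odd length. None of the 'Group B' examples do.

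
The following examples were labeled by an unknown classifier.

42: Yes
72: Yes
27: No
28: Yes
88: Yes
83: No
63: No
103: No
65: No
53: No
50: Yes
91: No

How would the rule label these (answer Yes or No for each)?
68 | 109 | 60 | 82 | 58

The distinguishing property — even — holds for all the 'Yes' cases and none of the 'No' cases.
68 — 68 is even, hence Yes.
109 — 109 is odd, hence No.
60 — 60 is even, hence Yes.
82 — 82 is even, hence Yes.
58 — 58 is even, hence Yes.

Yes, No, Yes, Yes, Yes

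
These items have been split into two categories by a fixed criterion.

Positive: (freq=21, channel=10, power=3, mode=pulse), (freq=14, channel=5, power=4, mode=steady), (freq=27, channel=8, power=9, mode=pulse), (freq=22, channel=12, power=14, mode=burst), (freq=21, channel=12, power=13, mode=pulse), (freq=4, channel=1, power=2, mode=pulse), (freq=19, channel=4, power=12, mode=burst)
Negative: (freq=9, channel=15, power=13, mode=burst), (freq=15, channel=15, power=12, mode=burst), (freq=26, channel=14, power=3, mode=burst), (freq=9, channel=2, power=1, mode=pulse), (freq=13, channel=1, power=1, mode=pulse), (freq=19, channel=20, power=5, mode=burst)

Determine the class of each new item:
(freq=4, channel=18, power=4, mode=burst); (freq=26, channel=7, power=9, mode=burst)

Negative, Positive

The distinguishing property — power ≥ 2 AND channel ≤ 12 — holds for all the 'Positive' cases and none of the 'Negative' cases.
(freq=4, channel=18, power=4, mode=burst): Negative (power = 4, channel = 18).
(freq=26, channel=7, power=9, mode=burst): Positive (power = 9, channel = 7).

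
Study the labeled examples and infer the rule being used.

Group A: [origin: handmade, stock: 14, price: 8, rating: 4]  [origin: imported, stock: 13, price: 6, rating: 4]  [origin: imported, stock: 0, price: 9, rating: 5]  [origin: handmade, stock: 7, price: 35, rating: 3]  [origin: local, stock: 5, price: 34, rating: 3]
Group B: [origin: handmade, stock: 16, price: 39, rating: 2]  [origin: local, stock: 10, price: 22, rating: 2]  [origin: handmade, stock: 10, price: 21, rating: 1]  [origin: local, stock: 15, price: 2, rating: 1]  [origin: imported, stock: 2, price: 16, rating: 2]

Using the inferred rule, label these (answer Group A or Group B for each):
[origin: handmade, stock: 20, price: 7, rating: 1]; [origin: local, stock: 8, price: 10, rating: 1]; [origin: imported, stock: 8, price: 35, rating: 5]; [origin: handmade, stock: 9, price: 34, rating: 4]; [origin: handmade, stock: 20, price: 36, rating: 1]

Rule: rating ≥ 3. This holds for each 'Group A' example and fails for each 'Group B' one.
[origin: handmade, stock: 20, price: 7, rating: 1] → rating = 1 → Group B. [origin: local, stock: 8, price: 10, rating: 1] → rating = 1 → Group B. [origin: imported, stock: 8, price: 35, rating: 5] → rating = 5 → Group A. [origin: handmade, stock: 9, price: 34, rating: 4] → rating = 4 → Group A. [origin: handmade, stock: 20, price: 36, rating: 1] → rating = 1 → Group B.

Group B, Group B, Group A, Group A, Group B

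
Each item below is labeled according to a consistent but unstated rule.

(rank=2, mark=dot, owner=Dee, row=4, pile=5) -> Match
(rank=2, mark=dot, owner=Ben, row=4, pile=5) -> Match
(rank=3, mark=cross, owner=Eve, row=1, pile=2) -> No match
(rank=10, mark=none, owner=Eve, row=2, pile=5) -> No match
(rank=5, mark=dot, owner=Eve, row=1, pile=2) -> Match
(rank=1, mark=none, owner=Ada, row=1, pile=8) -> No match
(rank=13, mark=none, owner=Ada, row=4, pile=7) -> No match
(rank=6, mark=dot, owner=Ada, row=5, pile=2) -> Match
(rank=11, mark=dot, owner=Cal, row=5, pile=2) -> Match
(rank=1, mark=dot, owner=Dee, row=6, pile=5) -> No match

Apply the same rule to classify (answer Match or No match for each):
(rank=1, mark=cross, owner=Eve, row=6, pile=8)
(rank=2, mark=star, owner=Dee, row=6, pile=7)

'Match' ⟺ mark is dot AND row ≤ 5.
(rank=1, mark=cross, owner=Eve, row=6, pile=8): No match (mark is cross, row = 6). (rank=2, mark=star, owner=Dee, row=6, pile=7): No match (mark is star, row = 6).

No match, No match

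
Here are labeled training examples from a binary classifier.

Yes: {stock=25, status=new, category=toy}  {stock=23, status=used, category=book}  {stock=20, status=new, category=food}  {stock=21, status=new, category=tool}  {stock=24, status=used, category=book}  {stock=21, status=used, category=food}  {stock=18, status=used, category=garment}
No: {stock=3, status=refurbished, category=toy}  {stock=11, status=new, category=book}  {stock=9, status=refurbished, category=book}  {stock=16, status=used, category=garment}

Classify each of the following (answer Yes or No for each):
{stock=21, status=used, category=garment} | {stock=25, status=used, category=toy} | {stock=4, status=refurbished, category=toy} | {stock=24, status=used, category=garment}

The common property of the 'Yes' items is: stock ≥ 18. No 'No' item has it.
{stock=21, status=used, category=garment}: stock = 21, satisfies this → Yes.
{stock=25, status=used, category=toy}: stock = 25, satisfies this → Yes.
{stock=4, status=refurbished, category=toy}: stock = 4, does not fit → No.
{stock=24, status=used, category=garment}: stock = 24, satisfies this → Yes.

Yes, Yes, No, Yes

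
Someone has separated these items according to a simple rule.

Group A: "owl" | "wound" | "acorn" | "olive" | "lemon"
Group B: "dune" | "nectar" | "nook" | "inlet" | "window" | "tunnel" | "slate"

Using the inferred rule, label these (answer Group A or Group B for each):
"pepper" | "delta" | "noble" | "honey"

Group B, Group B, Group A, Group A

The pattern is that an item is 'Group A' exactly when: odd length AND contains 'o'.
"pepper" → length 6, no 'o' → Group B. "delta" → length 5, no 'o' → Group B. "noble" → length 5, has 'o' → Group A. "honey" → length 5, has 'o' → Group A.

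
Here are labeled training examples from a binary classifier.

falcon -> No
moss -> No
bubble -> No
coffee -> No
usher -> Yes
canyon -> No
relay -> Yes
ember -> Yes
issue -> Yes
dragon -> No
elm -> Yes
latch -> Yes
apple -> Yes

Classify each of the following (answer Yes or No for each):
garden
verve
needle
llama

The pattern is that an item is 'Yes' exactly when: odd length.
garden — length 6, hence No.
verve — length 5, hence Yes.
needle — length 6, hence No.
llama — length 5, hence Yes.

No, Yes, No, Yes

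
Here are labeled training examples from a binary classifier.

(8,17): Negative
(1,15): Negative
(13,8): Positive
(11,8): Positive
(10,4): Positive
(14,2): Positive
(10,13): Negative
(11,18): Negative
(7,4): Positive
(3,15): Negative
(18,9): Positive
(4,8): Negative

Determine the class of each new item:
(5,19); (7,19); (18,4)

Negative, Negative, Positive

The distinguishing property — first > second — holds for all the 'Positive' cases and none of the 'Negative' cases.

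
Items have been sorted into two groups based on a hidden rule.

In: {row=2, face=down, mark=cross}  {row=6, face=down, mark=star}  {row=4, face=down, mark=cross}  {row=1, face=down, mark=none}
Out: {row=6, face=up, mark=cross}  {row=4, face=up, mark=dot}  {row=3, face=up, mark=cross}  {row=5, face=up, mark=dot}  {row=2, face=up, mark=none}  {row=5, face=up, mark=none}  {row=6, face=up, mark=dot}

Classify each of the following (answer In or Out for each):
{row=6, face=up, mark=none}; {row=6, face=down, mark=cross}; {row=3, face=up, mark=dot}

Out, In, Out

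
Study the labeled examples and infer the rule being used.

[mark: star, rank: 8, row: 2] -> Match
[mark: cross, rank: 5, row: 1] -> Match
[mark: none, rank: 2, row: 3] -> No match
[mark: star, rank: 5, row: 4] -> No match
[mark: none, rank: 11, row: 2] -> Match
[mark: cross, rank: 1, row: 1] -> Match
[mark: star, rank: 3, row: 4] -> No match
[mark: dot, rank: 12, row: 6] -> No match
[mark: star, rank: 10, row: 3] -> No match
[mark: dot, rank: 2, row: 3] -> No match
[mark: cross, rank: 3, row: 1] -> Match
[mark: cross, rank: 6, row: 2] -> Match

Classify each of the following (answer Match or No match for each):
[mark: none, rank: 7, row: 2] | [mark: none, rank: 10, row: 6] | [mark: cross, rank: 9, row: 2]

Every 'Match' example satisfies: row ≤ 2. None of the 'No match' examples do.

Match, No match, Match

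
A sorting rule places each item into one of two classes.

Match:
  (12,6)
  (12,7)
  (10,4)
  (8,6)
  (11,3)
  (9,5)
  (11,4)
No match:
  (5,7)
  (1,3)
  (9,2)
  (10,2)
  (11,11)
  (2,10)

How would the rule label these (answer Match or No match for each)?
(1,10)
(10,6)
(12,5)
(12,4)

Every 'Match' example satisfies: first > second AND sum ≥ 14. None of the 'No match' examples do.
(1,10): 1 < 10, 1+10 = 11 — fails this test, so No match.
(10,6): 10 > 6, 10+6 = 16 — has this property, so Match.
(12,5): 12 > 5, 12+5 = 17 — has this property, so Match.
(12,4): 12 > 4, 12+4 = 16 — has this property, so Match.

No match, Match, Match, Match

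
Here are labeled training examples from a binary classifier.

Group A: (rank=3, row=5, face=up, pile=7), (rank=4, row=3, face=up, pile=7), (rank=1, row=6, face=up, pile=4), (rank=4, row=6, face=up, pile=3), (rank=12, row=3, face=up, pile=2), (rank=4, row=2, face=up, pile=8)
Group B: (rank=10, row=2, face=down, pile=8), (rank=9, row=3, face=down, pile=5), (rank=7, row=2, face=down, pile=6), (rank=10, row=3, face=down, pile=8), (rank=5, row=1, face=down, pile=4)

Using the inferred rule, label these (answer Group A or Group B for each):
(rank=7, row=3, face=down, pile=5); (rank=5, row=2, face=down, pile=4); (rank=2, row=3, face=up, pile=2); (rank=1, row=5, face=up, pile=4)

The common property of the 'Group A' items is: face is up. No 'Group B' item has it.
(rank=7, row=3, face=down, pile=5): face is down, fails this test → Group B. (rank=5, row=2, face=down, pile=4): face is down, fails this test → Group B. (rank=2, row=3, face=up, pile=2): face is up, fits → Group A. (rank=1, row=5, face=up, pile=4): face is up, fits → Group A.

Group B, Group B, Group A, Group A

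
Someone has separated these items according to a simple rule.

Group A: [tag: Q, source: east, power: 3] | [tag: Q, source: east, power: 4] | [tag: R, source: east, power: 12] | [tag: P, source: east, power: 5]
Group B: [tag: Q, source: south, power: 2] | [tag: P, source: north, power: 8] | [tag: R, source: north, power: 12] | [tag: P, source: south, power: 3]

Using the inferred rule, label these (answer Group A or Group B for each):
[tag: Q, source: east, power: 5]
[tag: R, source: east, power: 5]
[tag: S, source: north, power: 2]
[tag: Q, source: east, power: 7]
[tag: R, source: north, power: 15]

Group A, Group A, Group B, Group A, Group B

Comparing the two groups points to one rule — source is east.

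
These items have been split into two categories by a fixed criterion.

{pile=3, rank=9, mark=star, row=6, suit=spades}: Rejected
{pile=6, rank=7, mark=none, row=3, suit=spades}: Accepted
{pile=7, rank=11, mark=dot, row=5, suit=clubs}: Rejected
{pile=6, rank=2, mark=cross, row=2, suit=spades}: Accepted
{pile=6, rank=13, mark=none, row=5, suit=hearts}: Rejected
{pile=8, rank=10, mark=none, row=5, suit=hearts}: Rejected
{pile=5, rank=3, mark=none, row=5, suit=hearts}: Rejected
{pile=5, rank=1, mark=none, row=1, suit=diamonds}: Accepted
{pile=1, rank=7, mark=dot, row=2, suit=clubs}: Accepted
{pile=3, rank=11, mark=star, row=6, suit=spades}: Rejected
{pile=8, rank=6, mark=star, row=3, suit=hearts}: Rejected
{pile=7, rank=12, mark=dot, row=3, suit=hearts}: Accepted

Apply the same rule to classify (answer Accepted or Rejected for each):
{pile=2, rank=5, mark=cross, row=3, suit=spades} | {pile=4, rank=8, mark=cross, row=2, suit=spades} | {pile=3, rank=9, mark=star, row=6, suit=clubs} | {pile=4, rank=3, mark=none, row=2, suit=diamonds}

Accepted, Accepted, Rejected, Accepted

The common property of the 'Accepted' items is: row ≤ 3 AND pile ≤ 7. No 'Rejected' item has it.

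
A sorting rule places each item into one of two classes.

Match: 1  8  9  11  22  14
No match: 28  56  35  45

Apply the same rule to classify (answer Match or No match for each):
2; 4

Match, Match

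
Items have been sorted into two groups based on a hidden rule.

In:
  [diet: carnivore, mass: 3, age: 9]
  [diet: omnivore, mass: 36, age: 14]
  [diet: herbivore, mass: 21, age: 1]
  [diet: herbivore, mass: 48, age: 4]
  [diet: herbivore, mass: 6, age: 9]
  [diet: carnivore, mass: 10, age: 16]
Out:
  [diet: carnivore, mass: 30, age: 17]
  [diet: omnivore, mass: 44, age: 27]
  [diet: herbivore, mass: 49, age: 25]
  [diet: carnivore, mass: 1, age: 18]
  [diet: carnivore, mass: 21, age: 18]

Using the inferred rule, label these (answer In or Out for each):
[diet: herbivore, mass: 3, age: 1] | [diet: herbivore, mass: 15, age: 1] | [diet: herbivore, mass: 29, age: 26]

In, In, Out

All 'In' examples share one property — age ≤ 16 — and every 'Out' example lacks it.
[diet: herbivore, mass: 3, age: 1]: In (age = 1).
[diet: herbivore, mass: 15, age: 1]: In (age = 1).
[diet: herbivore, mass: 29, age: 26]: Out (age = 26).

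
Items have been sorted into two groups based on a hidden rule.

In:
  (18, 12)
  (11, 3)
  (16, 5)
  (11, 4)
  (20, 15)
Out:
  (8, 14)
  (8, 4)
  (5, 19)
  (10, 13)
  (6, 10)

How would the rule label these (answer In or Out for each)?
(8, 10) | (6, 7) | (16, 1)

'In' ⟺ first ≥ 11.
Out: (8, 10), since first 8. Out: (6, 7), since first 6. In: (16, 1), since first 16.

Out, Out, In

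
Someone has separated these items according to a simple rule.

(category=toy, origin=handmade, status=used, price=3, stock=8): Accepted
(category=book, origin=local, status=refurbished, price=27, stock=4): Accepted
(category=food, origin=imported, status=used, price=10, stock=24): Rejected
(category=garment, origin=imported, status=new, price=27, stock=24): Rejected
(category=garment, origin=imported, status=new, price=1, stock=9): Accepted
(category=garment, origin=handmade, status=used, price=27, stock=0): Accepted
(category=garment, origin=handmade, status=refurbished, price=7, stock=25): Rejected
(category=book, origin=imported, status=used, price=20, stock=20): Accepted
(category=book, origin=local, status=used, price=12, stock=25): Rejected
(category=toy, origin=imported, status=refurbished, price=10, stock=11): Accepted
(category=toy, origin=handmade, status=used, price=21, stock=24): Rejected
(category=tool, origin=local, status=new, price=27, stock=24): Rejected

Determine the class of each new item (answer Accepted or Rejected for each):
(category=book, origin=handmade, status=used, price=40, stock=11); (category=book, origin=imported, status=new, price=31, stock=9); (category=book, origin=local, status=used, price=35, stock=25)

Accepted, Accepted, Rejected

All 'Accepted' examples share one property — stock ≤ 20 — and every 'Rejected' example lacks it.
(category=book, origin=handmade, status=used, price=40, stock=11) — stock = 11, hence Accepted.
(category=book, origin=imported, status=new, price=31, stock=9) — stock = 9, hence Accepted.
(category=book, origin=local, status=used, price=35, stock=25) — stock = 25, hence Rejected.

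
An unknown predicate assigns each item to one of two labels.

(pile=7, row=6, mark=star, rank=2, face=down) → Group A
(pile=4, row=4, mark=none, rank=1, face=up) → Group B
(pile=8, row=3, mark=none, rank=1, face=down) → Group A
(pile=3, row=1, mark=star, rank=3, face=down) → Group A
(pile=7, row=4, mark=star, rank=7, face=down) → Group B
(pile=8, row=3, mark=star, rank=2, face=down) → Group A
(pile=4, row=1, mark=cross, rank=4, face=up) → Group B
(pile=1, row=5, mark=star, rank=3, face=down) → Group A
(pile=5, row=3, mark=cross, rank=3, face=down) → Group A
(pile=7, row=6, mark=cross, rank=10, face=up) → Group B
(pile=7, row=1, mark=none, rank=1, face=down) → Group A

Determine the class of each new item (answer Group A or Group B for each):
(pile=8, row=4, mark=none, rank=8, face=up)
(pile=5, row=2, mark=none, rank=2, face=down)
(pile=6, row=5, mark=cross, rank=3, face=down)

A rule that fits every label: face is down AND rank ≤ 3 — true of each 'Group A' example, false of each 'Group B' one.
(pile=8, row=4, mark=none, rank=8, face=up): face is up, rank = 8 — doesn't match, so Group B. (pile=5, row=2, mark=none, rank=2, face=down): face is down, rank = 2 — satisfies this, so Group A. (pile=6, row=5, mark=cross, rank=3, face=down): face is down, rank = 3 — satisfies this, so Group A.

Group B, Group A, Group A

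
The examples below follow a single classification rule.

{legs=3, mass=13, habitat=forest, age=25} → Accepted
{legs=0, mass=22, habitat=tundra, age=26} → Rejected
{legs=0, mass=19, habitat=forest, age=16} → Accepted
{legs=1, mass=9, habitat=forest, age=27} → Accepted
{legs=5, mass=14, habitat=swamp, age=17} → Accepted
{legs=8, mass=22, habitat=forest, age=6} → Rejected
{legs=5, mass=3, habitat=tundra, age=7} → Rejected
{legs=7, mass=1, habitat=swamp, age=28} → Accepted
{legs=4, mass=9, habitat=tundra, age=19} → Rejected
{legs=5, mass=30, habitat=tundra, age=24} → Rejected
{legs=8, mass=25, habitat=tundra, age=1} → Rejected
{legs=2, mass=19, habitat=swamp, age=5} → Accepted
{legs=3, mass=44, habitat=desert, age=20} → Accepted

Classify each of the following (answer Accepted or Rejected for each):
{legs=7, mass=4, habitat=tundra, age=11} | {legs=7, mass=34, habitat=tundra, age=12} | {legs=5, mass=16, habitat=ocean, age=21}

Rejected, Rejected, Accepted

Rule: habitat is not tundra AND legs ≤ 7. This holds for each 'Accepted' example and fails for each 'Rejected' one.
{legs=7, mass=4, habitat=tundra, age=11}: habitat is tundra, legs = 7, fails this test → Rejected. {legs=7, mass=34, habitat=tundra, age=12}: habitat is tundra, legs = 7, fails this test → Rejected. {legs=5, mass=16, habitat=ocean, age=21}: habitat is ocean, legs = 5, meets the rule → Accepted.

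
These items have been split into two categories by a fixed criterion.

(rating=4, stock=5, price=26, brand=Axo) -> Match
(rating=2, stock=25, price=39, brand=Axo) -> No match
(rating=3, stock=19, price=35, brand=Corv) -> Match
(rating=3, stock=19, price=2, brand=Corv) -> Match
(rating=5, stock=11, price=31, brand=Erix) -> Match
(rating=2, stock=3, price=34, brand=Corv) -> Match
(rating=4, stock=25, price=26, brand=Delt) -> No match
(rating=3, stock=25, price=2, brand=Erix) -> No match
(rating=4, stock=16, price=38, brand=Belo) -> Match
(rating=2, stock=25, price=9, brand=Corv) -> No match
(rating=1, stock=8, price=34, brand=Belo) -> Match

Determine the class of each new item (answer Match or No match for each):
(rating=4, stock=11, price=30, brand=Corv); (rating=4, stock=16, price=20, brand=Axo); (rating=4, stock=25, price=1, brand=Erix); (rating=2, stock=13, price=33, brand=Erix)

All 'Match' examples share one property — stock ≤ 19 — and every 'No match' example lacks it.

Match, Match, No match, Match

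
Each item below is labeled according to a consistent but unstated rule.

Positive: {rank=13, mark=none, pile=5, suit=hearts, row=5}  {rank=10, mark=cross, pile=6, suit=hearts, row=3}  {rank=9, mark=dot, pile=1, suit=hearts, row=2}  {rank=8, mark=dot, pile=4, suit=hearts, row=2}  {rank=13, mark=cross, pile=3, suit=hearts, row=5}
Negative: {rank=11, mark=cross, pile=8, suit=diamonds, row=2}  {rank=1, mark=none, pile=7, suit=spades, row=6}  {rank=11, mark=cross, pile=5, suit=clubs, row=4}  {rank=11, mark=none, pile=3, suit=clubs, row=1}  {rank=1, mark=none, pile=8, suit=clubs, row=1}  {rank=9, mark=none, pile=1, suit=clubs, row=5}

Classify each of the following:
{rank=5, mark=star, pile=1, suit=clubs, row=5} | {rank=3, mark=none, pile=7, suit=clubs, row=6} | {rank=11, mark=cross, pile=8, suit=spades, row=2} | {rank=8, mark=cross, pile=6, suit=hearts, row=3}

Negative, Negative, Negative, Positive

A rule that fits every label: suit is hearts — true of each 'Positive' example, false of each 'Negative' one.
{rank=5, mark=star, pile=1, suit=clubs, row=5} → suit is clubs → Negative.
{rank=3, mark=none, pile=7, suit=clubs, row=6} → suit is clubs → Negative.
{rank=11, mark=cross, pile=8, suit=spades, row=2} → suit is spades → Negative.
{rank=8, mark=cross, pile=6, suit=hearts, row=3} → suit is hearts → Positive.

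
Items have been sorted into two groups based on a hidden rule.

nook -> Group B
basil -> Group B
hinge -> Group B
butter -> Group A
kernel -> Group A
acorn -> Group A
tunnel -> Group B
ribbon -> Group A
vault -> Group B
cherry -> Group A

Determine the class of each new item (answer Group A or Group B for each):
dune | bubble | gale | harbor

Group B, Group B, Group B, Group A

All 'Group A' examples share one property — contains 'r' — and every 'Group B' example lacks it.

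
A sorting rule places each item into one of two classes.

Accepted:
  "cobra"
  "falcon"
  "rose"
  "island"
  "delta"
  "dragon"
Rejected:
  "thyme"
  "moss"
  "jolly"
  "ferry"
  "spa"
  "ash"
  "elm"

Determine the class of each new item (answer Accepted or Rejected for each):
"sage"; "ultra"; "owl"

The simplest hypothesis consistent with all the labels is: has ≥ 2 vowels.
"sage" → 2 vowels → Accepted. "ultra" → 2 vowels → Accepted. "owl" → 1 vowel → Rejected.

Accepted, Accepted, Rejected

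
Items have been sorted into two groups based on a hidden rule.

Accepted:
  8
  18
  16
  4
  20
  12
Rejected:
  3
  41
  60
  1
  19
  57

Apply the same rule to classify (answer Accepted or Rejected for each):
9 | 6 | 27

Rejected, Accepted, Rejected

All 'Accepted' examples share one property — even AND at most 20 — and every 'Rejected' example lacks it.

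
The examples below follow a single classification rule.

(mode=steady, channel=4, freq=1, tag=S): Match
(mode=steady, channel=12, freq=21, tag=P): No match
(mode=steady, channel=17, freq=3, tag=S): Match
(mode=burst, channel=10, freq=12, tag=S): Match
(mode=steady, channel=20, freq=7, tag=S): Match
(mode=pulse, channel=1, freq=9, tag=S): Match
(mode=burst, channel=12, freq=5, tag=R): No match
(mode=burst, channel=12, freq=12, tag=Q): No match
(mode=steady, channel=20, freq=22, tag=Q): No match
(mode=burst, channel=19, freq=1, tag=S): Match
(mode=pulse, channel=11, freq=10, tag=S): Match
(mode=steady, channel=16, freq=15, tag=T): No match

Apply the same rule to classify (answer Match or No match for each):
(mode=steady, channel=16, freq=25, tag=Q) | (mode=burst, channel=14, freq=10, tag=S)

The simplest hypothesis consistent with all the labels is: tag is S.

No match, Match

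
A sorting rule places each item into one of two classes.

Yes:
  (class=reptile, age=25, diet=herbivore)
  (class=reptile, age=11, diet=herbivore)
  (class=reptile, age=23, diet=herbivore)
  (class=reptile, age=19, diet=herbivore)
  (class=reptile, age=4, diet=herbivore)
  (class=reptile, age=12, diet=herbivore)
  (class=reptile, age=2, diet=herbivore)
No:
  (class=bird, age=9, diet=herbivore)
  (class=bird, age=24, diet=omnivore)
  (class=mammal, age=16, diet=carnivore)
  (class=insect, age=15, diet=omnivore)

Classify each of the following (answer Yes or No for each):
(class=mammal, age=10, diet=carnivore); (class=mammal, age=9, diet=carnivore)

No, No

One predicate separates the groups cleanly: class is reptile.
(class=mammal, age=10, diet=carnivore): class is mammal — doesn't match, so No.
(class=mammal, age=9, diet=carnivore): class is mammal — doesn't match, so No.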